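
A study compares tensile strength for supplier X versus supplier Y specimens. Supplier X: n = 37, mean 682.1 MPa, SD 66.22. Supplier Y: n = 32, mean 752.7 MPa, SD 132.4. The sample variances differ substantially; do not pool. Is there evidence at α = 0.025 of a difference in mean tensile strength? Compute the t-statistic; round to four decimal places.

Let group 1 = supplier X, group 2 = supplier Y. H0: μ_1 = μ_2; H1: μ_1 ≠ μ_2 (Welch's two-sample t-test, two-sided).
t = (x̄_1 − x̄_2)/√(s_1²/n_1 + s_2²/n_2) = (682.1 − 752.7)/√(66.22²/37 + 132.4²/32) = -2.7350
Welch–Satterthwaite df ≈ 44.09
Two-sided p-value ≈ 0.009
Since p ≈ 0.009 < α = 0.025, reject H0; the evidence is statistically significant.

-2.7350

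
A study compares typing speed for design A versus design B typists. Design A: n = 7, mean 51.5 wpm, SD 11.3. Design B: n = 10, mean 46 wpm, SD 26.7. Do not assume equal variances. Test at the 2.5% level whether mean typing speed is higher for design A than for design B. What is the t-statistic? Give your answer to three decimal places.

0.581

Let group 1 = design A, group 2 = design B. H0: μ_1 = μ_2; H1: μ_1 > μ_2 (Welch's two-sample t-test, right-tailed).
t = (x̄_1 − x̄_2)/√(s_1²/n_1 + s_2²/n_2) = (51.5 − 46)/√(11.3²/7 + 26.7²/10) = 0.581
Welch–Satterthwaite df ≈ 12.93
p-value = P(T ≥ 0.581) ≈ 0.286
Since p ≈ 0.286 > α = 0.025, fail to reject H0; the data do not provide sufficient evidence against H0.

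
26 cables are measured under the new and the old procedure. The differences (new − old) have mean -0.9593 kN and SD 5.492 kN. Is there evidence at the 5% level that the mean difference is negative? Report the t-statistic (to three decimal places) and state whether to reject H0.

t = -0.891; fail to reject H0

H0: μ_d = 0; H1: μ_d < 0 (paired t-test on the differences, left-tailed).
t = d̄/(s_d/√n) = -0.9593/(5.492/√26) = -0.891
df = n − 1 = 25
p-value = P(T ≤ -0.891) ≈ 0.191
Since p ≈ 0.191 > α = 0.05, fail to reject H0; the data do not provide sufficient evidence against H0.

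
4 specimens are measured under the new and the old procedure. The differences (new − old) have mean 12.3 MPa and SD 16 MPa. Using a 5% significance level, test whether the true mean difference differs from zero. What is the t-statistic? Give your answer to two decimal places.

H0: μ_d = 0; H1: μ_d ≠ 0 (paired t-test on the differences, two-sided).
t = d̄/(s_d/√n) = 12.3/(16/√4) = 1.54
df = n − 1 = 3
Two-sided p-value ≈ 0.222
Since p ≈ 0.222 > α = 0.05, fail to reject H0; the evidence is not statistically significant.

1.54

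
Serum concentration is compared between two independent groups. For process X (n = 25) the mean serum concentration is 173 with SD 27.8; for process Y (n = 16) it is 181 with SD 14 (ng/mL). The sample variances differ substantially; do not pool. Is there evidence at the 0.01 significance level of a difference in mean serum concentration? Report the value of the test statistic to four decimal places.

-1.2177

Let group 1 = process X, group 2 = process Y. H0: μ_1 = μ_2; H1: μ_1 ≠ μ_2 (Welch's two-sample t-test, two-sided).
t = (x̄_1 − x̄_2)/√(s_1²/n_1 + s_2²/n_2) = (173 − 181)/√(27.8²/25 + 14²/16) = -1.2177
Welch–Satterthwaite df ≈ 37.39
Two-sided p-value ≈ 0.2310
Since p ≈ 0.2310 > α = 0.01, fail to reject H0; the evidence is not statistically significant.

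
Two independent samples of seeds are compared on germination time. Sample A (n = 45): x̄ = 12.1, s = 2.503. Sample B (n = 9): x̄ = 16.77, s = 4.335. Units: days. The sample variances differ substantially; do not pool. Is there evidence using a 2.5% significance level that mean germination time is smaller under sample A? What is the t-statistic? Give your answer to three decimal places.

Let group 1 = sample A, group 2 = sample B. H0: μ_1 = μ_2; H1: μ_1 < μ_2 (Welch's two-sample t-test, left-tailed).
t = (x̄_1 − x̄_2)/√(s_1²/n_1 + s_2²/n_2) = (12.1 − 16.77)/√(2.503²/45 + 4.335²/9) = -3.129
Welch–Satterthwaite df ≈ 9.10
p-value = P(T ≤ -3.129) ≈ 0.0060
Since p ≈ 0.0060 < α = 0.025, reject H0; the data support H1.

-3.129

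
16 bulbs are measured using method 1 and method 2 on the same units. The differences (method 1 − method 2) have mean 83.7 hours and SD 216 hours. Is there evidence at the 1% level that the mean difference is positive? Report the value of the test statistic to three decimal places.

1.550

H0: μ_d = 0; H1: μ_d > 0 (paired t-test on the differences, right-tailed).
t = d̄/(s_d/√n) = 83.7/(216/√16) = 1.550
df = n − 1 = 15
p-value = P(T ≥ 1.550) ≈ 0.0710
Since p ≈ 0.0710 > α = 0.01, fail to reject H0; the evidence is not statistically significant.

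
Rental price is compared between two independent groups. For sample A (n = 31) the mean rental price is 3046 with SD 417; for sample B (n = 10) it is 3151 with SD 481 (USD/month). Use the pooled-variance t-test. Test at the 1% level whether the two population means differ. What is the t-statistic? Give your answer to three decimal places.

-0.667

Let group 1 = sample A, group 2 = sample B. H0: μ_1 = μ_2; H1: μ_1 ≠ μ_2 (two-sample pooled-variance t-test, two-sided).
s_p² = [(31−1)·417² + (10−1)·481²]/(31+10−2) = 187152
t = (3046 − 3151)/√[187152·(1/31 + 1/10)] = -0.667
df = n₁ + n₂ − 2 = 39
Two-sided p-value ≈ 0.5085
Since p ≈ 0.5085 > α = 0.01, fail to reject H0; the evidence is not statistically significant.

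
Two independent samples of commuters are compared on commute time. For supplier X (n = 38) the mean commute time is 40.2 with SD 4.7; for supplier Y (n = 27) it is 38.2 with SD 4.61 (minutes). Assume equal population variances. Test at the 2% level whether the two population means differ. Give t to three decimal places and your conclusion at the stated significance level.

Let group 1 = supplier X, group 2 = supplier Y. H0: μ_1 = μ_2; H1: μ_1 ≠ μ_2 (two-sample pooled-variance t-test, two-sided).
s_p² = [(38−1)·4.7² + (27−1)·4.61²]/(38+27−2) = 21.7442
t = (40.2 − 38.2)/√[21.7442·(1/38 + 1/27)] = 1.704
df = n₁ + n₂ − 2 = 63
Two-sided p-value ≈ 0.093
Since p ≈ 0.093 > α = 0.02, fail to reject H0; the evidence is not statistically significant.

t = 1.704; fail to reject H0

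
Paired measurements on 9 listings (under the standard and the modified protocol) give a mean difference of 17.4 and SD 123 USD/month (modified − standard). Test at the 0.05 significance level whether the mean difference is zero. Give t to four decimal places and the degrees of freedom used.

t = 0.4244, df = 8

H0: μ_d = 0; H1: μ_d ≠ 0 (paired t-test on the differences, two-sided).
t = d̄/(s_d/√n) = 17.4/(123/√9) = 0.4244
df = n − 1 = 8
Two-sided p-value ≈ 0.6825
Since p ≈ 0.6825 > α = 0.05, fail to reject H0; the evidence is not statistically significant.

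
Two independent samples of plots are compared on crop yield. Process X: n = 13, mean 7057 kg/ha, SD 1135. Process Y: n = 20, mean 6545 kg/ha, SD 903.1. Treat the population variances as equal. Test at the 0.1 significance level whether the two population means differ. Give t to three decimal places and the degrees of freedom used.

Let group 1 = process X, group 2 = process Y. H0: μ_1 = μ_2; H1: μ_1 ≠ μ_2 (two-sample pooled-variance t-test, two-sided).
s_p² = [(13−1)·1135² + (20−1)·903.1²]/(13+20−2) = 998545
t = (7057 − 6545)/√[998545·(1/13 + 1/20)] = 1.438
df = n₁ + n₂ − 2 = 31
Two-sided p-value ≈ 0.1604
Since p ≈ 0.1604 > α = 0.1, fail to reject H0; the data do not provide sufficient evidence against H0.

t = 1.438, df = 31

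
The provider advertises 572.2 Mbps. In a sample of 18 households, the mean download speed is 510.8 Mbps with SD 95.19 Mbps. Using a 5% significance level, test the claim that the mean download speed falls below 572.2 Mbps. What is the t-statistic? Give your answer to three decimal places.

H0: μ = 572.2; H1: μ < 572.2 (one-sample t-test, left-tailed).
t = (x̄ − μ₀)/(s/√n) = (510.8 − 572.2)/(95.19/√18) = -2.737
df = n − 1 = 17
p-value = P(T ≤ -2.737) ≈ 0.007
Since p ≈ 0.007 < α = 0.05, reject H0; the evidence is statistically significant.

-2.737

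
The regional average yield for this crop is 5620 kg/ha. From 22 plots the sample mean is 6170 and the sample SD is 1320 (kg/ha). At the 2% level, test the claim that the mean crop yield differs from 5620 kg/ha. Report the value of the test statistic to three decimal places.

1.954

H0: μ = 5620; H1: μ ≠ 5620 (one-sample t-test, two-sided).
t = (x̄ − μ₀)/(s/√n) = (6170 − 5620)/(1320/√22) = 1.954
df = n − 1 = 21
Two-sided p-value ≈ 0.064
Since p ≈ 0.064 > α = 0.02, fail to reject H0; the evidence is not statistically significant.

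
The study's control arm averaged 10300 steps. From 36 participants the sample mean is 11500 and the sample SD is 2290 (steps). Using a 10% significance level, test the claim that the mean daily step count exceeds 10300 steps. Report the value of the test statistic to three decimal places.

3.144

H0: μ = 10300; H1: μ > 10300 (one-sample t-test, right-tailed).
t = (x̄ − μ₀)/(s/√n) = (11500 − 10300)/(2290/√36) = 3.144
df = n − 1 = 35
p-value = P(T ≥ 3.144) ≈ 0.0017
Since p ≈ 0.0017 < α = 0.1, reject H0; the evidence is statistically significant.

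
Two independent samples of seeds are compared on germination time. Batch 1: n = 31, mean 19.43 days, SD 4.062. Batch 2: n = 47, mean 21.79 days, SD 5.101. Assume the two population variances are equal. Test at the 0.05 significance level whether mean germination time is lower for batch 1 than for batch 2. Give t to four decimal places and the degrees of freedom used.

t = -2.1618, df = 76

Let group 1 = batch 1, group 2 = batch 2. H0: μ_1 = μ_2; H1: μ_1 < μ_2 (two-sample pooled-variance t-test, left-tailed).
s_p² = [(31−1)·4.062² + (47−1)·5.101²]/(31+47−2) = 22.2622
t = (19.43 − 21.79)/√[22.2622·(1/31 + 1/47)] = -2.1618
df = n₁ + n₂ − 2 = 76
p-value = P(T ≤ -2.1618) ≈ 0.0169
Since p ≈ 0.0169 < α = 0.05, reject H0; the evidence is statistically significant.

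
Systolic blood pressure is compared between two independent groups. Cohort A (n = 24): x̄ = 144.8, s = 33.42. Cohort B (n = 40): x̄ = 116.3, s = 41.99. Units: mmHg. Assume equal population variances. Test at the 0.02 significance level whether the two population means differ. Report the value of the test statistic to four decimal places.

2.8280

Let group 1 = cohort A, group 2 = cohort B. H0: μ_1 = μ_2; H1: μ_1 ≠ μ_2 (two-sample pooled-variance t-test, two-sided).
s_p² = [(24−1)·33.42² + (40−1)·41.99²]/(24+40−2) = 1523.42
t = (144.8 − 116.3)/√[1523.42·(1/24 + 1/40)] = 2.8280
df = n₁ + n₂ − 2 = 62
Two-sided p-value ≈ 0.006
Since p ≈ 0.006 < α = 0.02, reject H0; the data support H1.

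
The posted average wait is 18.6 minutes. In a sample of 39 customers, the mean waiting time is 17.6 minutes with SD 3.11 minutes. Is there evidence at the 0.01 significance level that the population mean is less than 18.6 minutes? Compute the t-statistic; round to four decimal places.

-2.0080

H0: μ = 18.6; H1: μ < 18.6 (one-sample t-test, left-tailed).
t = (x̄ − μ₀)/(s/√n) = (17.6 − 18.6)/(3.11/√39) = -2.0080
df = n − 1 = 38
p-value = P(T ≤ -2.0080) ≈ 0.026
Since p ≈ 0.026 > α = 0.01, fail to reject H0; the data do not provide sufficient evidence against H0.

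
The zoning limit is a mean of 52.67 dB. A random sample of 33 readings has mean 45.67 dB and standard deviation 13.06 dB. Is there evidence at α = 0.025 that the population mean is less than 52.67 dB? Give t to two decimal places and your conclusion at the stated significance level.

H0: μ = 52.67; H1: μ < 52.67 (one-sample t-test, left-tailed).
t = (x̄ − μ₀)/(s/√n) = (45.67 − 52.67)/(13.06/√33) = -3.08
df = n − 1 = 32
p-value = P(T ≤ -3.08) ≈ 0.0021
Since p ≈ 0.0021 < α = 0.025, reject H0; the data support H1.

t = -3.08; reject H0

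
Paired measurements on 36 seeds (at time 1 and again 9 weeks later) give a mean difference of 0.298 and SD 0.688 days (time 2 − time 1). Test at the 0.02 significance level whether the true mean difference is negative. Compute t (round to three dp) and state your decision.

t = 2.599; fail to reject H0

H0: μ_d = 0; H1: μ_d < 0 (paired t-test on the differences, left-tailed).
t = d̄/(s_d/√n) = 0.298/(0.688/√36) = 2.599
df = n − 1 = 35
p-value = P(T ≤ 2.599) ≈ 0.9932
Since p ≈ 0.9932 > α = 0.02, fail to reject H0; the data do not provide sufficient evidence against H0.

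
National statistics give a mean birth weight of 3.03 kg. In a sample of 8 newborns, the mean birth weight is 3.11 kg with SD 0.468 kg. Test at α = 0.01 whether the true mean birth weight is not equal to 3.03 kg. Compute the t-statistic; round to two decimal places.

H0: μ = 3.03; H1: μ ≠ 3.03 (one-sample t-test, two-sided).
t = (x̄ − μ₀)/(s/√n) = (3.11 − 3.03)/(0.468/√8) = 0.48
df = n − 1 = 7
Two-sided p-value ≈ 0.6435
Since p ≈ 0.6435 > α = 0.01, fail to reject H0; the data do not provide sufficient evidence against H0.

0.48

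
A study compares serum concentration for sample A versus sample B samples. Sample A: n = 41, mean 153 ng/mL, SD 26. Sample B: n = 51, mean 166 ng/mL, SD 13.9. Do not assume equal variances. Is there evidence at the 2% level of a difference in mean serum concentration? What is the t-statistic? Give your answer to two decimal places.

Let group 1 = sample A, group 2 = sample B. H0: μ_1 = μ_2; H1: μ_1 ≠ μ_2 (Welch's two-sample t-test, two-sided).
t = (x̄_1 − x̄_2)/√(s_1²/n_1 + s_2²/n_2) = (153 − 166)/√(26²/41 + 13.9²/51) = -2.89
Welch–Satterthwaite df ≈ 58.04
Two-sided p-value ≈ 0.0055
Since p ≈ 0.0055 < α = 0.02, reject H0; the data support H1.

-2.89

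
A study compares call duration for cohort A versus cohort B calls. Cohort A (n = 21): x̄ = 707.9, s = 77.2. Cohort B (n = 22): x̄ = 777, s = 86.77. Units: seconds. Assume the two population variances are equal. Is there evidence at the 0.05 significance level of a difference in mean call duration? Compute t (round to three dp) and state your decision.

t = -2.754; reject H0

Let group 1 = cohort A, group 2 = cohort B. H0: μ_1 = μ_2; H1: μ_1 ≠ μ_2 (two-sample pooled-variance t-test, two-sided).
s_p² = [(21−1)·77.2² + (22−1)·86.77²]/(21+22−2) = 6763.57
t = (707.9 − 777)/√[6763.57·(1/21 + 1/22)] = -2.754
df = n₁ + n₂ − 2 = 41
Two-sided p-value ≈ 0.009
Since p ≈ 0.009 < α = 0.05, reject H0; the data support H1.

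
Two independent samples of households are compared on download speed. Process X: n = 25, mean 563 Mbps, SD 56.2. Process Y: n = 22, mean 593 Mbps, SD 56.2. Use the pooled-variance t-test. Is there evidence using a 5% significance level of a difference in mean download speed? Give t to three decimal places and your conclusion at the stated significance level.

t = -1.826; fail to reject H0

Let group 1 = process X, group 2 = process Y. H0: μ_1 = μ_2; H1: μ_1 ≠ μ_2 (two-sample pooled-variance t-test, two-sided).
s_p² = [(25−1)·56.2² + (22−1)·56.2²]/(25+22−2) = 3158.44
t = (563 − 593)/√[3158.44·(1/25 + 1/22)] = -1.826
df = n₁ + n₂ − 2 = 45
Two-sided p-value ≈ 0.0745
Since p ≈ 0.0745 > α = 0.05, fail to reject H0; the data do not provide sufficient evidence against H0.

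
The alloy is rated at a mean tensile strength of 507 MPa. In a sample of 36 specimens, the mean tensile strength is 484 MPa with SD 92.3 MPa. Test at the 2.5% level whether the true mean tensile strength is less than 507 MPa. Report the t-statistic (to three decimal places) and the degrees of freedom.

t = -1.495, df = 35

H0: μ = 507; H1: μ < 507 (one-sample t-test, left-tailed).
t = (x̄ − μ₀)/(s/√n) = (484 − 507)/(92.3/√36) = -1.495
df = n − 1 = 35
p-value = P(T ≤ -1.495) ≈ 0.0719
Since p ≈ 0.0719 > α = 0.025, fail to reject H0; the data do not provide sufficient evidence against H0.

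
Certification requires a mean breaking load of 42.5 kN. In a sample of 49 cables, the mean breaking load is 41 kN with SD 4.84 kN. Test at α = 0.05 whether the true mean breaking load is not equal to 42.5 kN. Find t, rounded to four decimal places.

H0: μ = 42.5; H1: μ ≠ 42.5 (one-sample t-test, two-sided).
t = (x̄ − μ₀)/(s/√n) = (41 − 42.5)/(4.84/√49) = -2.1694
df = n − 1 = 48
Two-sided p-value ≈ 0.0350
Since p ≈ 0.0350 < α = 0.05, reject H0; the data support H1.

-2.1694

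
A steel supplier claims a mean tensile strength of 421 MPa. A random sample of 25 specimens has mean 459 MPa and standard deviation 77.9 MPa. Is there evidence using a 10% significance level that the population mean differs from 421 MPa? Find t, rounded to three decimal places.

2.439

H0: μ = 421; H1: μ ≠ 421 (one-sample t-test, two-sided).
t = (x̄ − μ₀)/(s/√n) = (459 − 421)/(77.9/√25) = 2.439
df = n − 1 = 24
Two-sided p-value ≈ 0.0225
Since p ≈ 0.0225 < α = 0.1, reject H0; the data support H1.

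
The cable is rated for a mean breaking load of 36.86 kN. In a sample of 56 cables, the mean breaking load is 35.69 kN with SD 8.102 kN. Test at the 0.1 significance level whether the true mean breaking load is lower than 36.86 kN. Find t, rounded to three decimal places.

-1.081

H0: μ = 36.86; H1: μ < 36.86 (one-sample t-test, left-tailed).
t = (x̄ − μ₀)/(s/√n) = (35.69 − 36.86)/(8.102/√56) = -1.081
df = n − 1 = 55
p-value = P(T ≤ -1.081) ≈ 0.142
Since p ≈ 0.142 > α = 0.1, fail to reject H0; the data do not provide sufficient evidence against H0.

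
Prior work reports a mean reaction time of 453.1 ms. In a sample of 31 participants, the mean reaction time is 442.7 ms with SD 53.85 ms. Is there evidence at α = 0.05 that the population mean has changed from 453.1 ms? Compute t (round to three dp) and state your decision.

H0: μ = 453.1; H1: μ ≠ 453.1 (one-sample t-test, two-sided).
t = (x̄ − μ₀)/(s/√n) = (442.7 − 453.1)/(53.85/√31) = -1.075
df = n − 1 = 30
Two-sided p-value ≈ 0.291
Since p ≈ 0.291 > α = 0.05, fail to reject H0; the data do not provide sufficient evidence against H0.

t = -1.075; fail to reject H0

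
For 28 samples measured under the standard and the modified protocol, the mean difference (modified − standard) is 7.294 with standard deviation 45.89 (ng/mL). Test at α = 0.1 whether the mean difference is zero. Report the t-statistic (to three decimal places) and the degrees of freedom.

H0: μ_d = 0; H1: μ_d ≠ 0 (paired t-test on the differences, two-sided).
t = d̄/(s_d/√n) = 7.294/(45.89/√28) = 0.841
df = n − 1 = 27
Two-sided p-value ≈ 0.408
Since p ≈ 0.408 > α = 0.1, fail to reject H0; the evidence is not statistically significant.

t = 0.841, df = 27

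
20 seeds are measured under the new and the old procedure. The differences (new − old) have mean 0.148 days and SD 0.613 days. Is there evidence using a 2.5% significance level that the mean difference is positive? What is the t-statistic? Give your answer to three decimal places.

1.080

H0: μ_d = 0; H1: μ_d > 0 (paired t-test on the differences, right-tailed).
t = d̄/(s_d/√n) = 0.148/(0.613/√20) = 1.080
df = n − 1 = 19
p-value = P(T ≥ 1.080) ≈ 0.147
Since p ≈ 0.147 > α = 0.025, fail to reject H0; the evidence is not statistically significant.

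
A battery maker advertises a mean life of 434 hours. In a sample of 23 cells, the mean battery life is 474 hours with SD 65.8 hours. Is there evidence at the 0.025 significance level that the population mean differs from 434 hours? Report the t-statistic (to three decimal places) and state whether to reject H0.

t = 2.915; reject H0

H0: μ = 434; H1: μ ≠ 434 (one-sample t-test, two-sided).
t = (x̄ − μ₀)/(s/√n) = (474 − 434)/(65.8/√23) = 2.915
df = n − 1 = 22
Two-sided p-value ≈ 0.0080
Since p ≈ 0.0080 < α = 0.025, reject H0; the evidence is statistically significant.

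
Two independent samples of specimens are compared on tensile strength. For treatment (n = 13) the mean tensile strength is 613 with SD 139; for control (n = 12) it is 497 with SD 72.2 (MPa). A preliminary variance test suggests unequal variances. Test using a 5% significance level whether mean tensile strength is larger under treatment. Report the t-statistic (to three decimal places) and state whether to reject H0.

t = 2.647; reject H0

Let group 1 = treatment, group 2 = control. H0: μ_1 = μ_2; H1: μ_1 > μ_2 (Welch's two-sample t-test, right-tailed).
t = (x̄_1 − x̄_2)/√(s_1²/n_1 + s_2²/n_2) = (613 − 497)/√(139²/13 + 72.2²/12) = 2.647
Welch–Satterthwaite df ≈ 18.33
p-value = P(T ≥ 2.647) ≈ 0.0081
Since p ≈ 0.0081 < α = 0.05, reject H0; the evidence is statistically significant.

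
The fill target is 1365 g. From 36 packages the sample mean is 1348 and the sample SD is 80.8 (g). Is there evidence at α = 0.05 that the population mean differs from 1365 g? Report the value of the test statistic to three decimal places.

H0: μ = 1365; H1: μ ≠ 1365 (one-sample t-test, two-sided).
t = (x̄ − μ₀)/(s/√n) = (1348 − 1365)/(80.8/√36) = -1.262
df = n − 1 = 35
Two-sided p-value ≈ 0.2152
Since p ≈ 0.2152 > α = 0.05, fail to reject H0; the data do not provide sufficient evidence against H0.

-1.262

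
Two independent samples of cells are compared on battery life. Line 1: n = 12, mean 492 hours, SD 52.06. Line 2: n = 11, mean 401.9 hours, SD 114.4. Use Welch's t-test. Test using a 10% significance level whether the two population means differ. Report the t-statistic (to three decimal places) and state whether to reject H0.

Let group 1 = line 1, group 2 = line 2. H0: μ_1 = μ_2; H1: μ_1 ≠ μ_2 (Welch's two-sample t-test, two-sided).
t = (x̄_1 − x̄_2)/√(s_1²/n_1 + s_2²/n_2) = (492 − 401.9)/√(52.06²/12 + 114.4²/11) = 2.395
Welch–Satterthwaite df ≈ 13.71
Two-sided p-value ≈ 0.032
Since p ≈ 0.032 < α = 0.1, reject H0; the evidence is statistically significant.

t = 2.395; reject H0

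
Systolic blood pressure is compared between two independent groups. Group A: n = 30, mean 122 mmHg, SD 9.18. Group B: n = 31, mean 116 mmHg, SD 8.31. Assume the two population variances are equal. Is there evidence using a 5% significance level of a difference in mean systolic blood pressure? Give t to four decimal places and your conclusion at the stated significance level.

t = 2.6779; reject H0

Let group 1 = group A, group 2 = group B. H0: μ_1 = μ_2; H1: μ_1 ≠ μ_2 (two-sample pooled-variance t-test, two-sided).
s_p² = [(30−1)·9.18² + (31−1)·8.31²]/(30+31−2) = 76.5353
t = (122 − 116)/√[76.5353·(1/30 + 1/31)] = 2.6779
df = n₁ + n₂ − 2 = 59
Two-sided p-value ≈ 0.010
Since p ≈ 0.010 < α = 0.05, reject H0; the evidence is statistically significant.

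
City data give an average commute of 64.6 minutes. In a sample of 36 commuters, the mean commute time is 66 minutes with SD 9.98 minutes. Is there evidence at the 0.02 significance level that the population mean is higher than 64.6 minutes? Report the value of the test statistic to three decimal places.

H0: μ = 64.6; H1: μ > 64.6 (one-sample t-test, right-tailed).
t = (x̄ − μ₀)/(s/√n) = (66 − 64.6)/(9.98/√36) = 0.842
df = n − 1 = 35
p-value = P(T ≥ 0.842) ≈ 0.2028
Since p ≈ 0.2028 > α = 0.02, fail to reject H0; the data do not provide sufficient evidence against H0.

0.842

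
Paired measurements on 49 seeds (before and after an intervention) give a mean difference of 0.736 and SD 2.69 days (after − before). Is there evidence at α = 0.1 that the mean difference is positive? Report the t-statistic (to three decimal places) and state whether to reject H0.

H0: μ_d = 0; H1: μ_d > 0 (paired t-test on the differences, right-tailed).
t = d̄/(s_d/√n) = 0.736/(2.69/√49) = 1.915
df = n − 1 = 48
p-value = P(T ≥ 1.915) ≈ 0.0307
Since p ≈ 0.0307 < α = 0.1, reject H0; the evidence is statistically significant.

t = 1.915; reject H0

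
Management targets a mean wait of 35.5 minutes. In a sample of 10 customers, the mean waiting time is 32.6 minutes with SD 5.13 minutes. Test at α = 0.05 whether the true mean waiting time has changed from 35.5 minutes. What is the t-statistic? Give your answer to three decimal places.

H0: μ = 35.5; H1: μ ≠ 35.5 (one-sample t-test, two-sided).
t = (x̄ − μ₀)/(s/√n) = (32.6 − 35.5)/(5.13/√10) = -1.788
df = n − 1 = 9
Two-sided p-value ≈ 0.1075
Since p ≈ 0.1075 > α = 0.05, fail to reject H0; the evidence is not statistically significant.

-1.788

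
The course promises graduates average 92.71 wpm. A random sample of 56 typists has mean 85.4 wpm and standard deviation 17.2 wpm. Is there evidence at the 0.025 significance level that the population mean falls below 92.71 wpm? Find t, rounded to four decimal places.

-3.1804

H0: μ = 92.71; H1: μ < 92.71 (one-sample t-test, left-tailed).
t = (x̄ − μ₀)/(s/√n) = (85.4 − 92.71)/(17.2/√56) = -3.1804
df = n − 1 = 55
p-value = P(T ≤ -3.1804) ≈ 0.0012
Since p ≈ 0.0012 < α = 0.025, reject H0; the evidence is statistically significant.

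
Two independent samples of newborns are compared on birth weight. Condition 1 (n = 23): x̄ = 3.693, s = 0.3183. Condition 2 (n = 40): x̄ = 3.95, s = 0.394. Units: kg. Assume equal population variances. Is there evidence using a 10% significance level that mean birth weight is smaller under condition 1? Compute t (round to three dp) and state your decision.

t = -2.665; reject H0

Let group 1 = condition 1, group 2 = condition 2. H0: μ_1 = μ_2; H1: μ_1 < μ_2 (two-sample pooled-variance t-test, left-tailed).
s_p² = [(23−1)·0.3183² + (40−1)·0.394²]/(23+40−2) = 0.135789
t = (3.693 − 3.95)/√[0.135789·(1/23 + 1/40)] = -2.665
df = n₁ + n₂ − 2 = 61
p-value = P(T ≤ -2.665) ≈ 0.005
Since p ≈ 0.005 < α = 0.1, reject H0; the data support H1.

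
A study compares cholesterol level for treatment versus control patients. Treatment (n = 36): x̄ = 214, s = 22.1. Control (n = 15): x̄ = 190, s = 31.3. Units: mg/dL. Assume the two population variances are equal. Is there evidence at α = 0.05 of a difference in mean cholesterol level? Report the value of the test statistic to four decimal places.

3.1144

Let group 1 = treatment, group 2 = control. H0: μ_1 = μ_2; H1: μ_1 ≠ μ_2 (two-sample pooled-variance t-test, two-sided).
s_p² = [(36−1)·22.1² + (15−1)·31.3²]/(36+15−2) = 628.776
t = (214 − 190)/√[628.776·(1/36 + 1/15)] = 3.1144
df = n₁ + n₂ − 2 = 49
Two-sided p-value ≈ 0.0031
Since p ≈ 0.0031 < α = 0.05, reject H0; the evidence is statistically significant.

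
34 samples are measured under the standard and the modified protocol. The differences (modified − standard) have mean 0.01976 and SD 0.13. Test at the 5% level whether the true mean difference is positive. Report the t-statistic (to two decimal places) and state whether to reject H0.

H0: μ_d = 0; H1: μ_d > 0 (paired t-test on the differences, right-tailed).
t = d̄/(s_d/√n) = 0.01976/(0.13/√34) = 0.89
df = n − 1 = 33
p-value = P(T ≥ 0.89) ≈ 0.1909
Since p ≈ 0.1909 > α = 0.05, fail to reject H0; the data do not provide sufficient evidence against H0.

t = 0.89; fail to reject H0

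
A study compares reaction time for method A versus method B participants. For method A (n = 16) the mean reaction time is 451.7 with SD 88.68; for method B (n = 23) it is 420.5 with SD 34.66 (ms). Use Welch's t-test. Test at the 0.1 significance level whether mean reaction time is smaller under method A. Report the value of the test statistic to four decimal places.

1.3380

Let group 1 = method A, group 2 = method B. H0: μ_1 = μ_2; H1: μ_1 < μ_2 (Welch's two-sample t-test, left-tailed).
t = (x̄_1 − x̄_2)/√(s_1²/n_1 + s_2²/n_2) = (451.7 − 420.5)/√(88.68²/16 + 34.66²/23) = 1.3380
Welch–Satterthwaite df ≈ 18.22
p-value = P(T ≤ 1.3380) ≈ 0.901
Since p ≈ 0.901 > α = 0.1, fail to reject H0; the data do not provide sufficient evidence against H0.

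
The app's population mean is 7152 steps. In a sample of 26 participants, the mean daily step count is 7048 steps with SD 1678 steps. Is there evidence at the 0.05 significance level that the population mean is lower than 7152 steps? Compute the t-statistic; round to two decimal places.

H0: μ = 7152; H1: μ < 7152 (one-sample t-test, left-tailed).
t = (x̄ − μ₀)/(s/√n) = (7048 − 7152)/(1678/√26) = -0.32
df = n − 1 = 25
p-value = P(T ≤ -0.32) ≈ 0.377
Since p ≈ 0.377 > α = 0.05, fail to reject H0; the data do not provide sufficient evidence against H0.

-0.32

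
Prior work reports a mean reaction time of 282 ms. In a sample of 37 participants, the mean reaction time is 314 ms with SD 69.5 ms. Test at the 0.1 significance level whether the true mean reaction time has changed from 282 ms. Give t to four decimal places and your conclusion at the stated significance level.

t = 2.8007; reject H0

H0: μ = 282; H1: μ ≠ 282 (one-sample t-test, two-sided).
t = (x̄ − μ₀)/(s/√n) = (314 − 282)/(69.5/√37) = 2.8007
df = n − 1 = 36
Two-sided p-value ≈ 0.008
Since p ≈ 0.008 < α = 0.1, reject H0; the evidence is statistically significant.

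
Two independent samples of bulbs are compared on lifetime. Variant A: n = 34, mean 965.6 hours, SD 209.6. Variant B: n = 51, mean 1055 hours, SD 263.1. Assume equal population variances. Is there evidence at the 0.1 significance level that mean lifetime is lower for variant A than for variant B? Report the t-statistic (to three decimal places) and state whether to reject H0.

Let group 1 = variant A, group 2 = variant B. H0: μ_1 = μ_2; H1: μ_1 < μ_2 (two-sample pooled-variance t-test, left-tailed).
s_p² = [(34−1)·209.6² + (51−1)·263.1²]/(34+51−2) = 59166.8
t = (965.6 − 1055)/√[59166.8·(1/34 + 1/51)] = -1.660
df = n₁ + n₂ − 2 = 83
p-value = P(T ≤ -1.660) ≈ 0.050
Since p ≈ 0.050 < α = 0.1, reject H0; the data support H1.

t = -1.660; reject H0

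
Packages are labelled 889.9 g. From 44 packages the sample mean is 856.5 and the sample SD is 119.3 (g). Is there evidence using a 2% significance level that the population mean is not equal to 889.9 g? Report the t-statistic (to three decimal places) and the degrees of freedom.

t = -1.857, df = 43

H0: μ = 889.9; H1: μ ≠ 889.9 (one-sample t-test, two-sided).
t = (x̄ − μ₀)/(s/√n) = (856.5 − 889.9)/(119.3/√44) = -1.857
df = n − 1 = 43
Two-sided p-value ≈ 0.0702
Since p ≈ 0.0702 > α = 0.02, fail to reject H0; the data do not provide sufficient evidence against H0.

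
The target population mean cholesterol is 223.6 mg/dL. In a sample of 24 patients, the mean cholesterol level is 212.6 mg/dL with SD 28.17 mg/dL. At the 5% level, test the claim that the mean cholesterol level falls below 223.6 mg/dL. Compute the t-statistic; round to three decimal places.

-1.913

H0: μ = 223.6; H1: μ < 223.6 (one-sample t-test, left-tailed).
t = (x̄ − μ₀)/(s/√n) = (212.6 − 223.6)/(28.17/√24) = -1.913
df = n − 1 = 23
p-value = P(T ≤ -1.913) ≈ 0.034
Since p ≈ 0.034 < α = 0.05, reject H0; the data support H1.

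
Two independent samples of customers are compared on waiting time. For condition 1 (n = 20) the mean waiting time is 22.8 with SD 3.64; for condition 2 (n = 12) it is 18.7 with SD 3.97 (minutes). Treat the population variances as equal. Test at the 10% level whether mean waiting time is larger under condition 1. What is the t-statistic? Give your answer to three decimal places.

2.983

Let group 1 = condition 1, group 2 = condition 2. H0: μ_1 = μ_2; H1: μ_1 > μ_2 (two-sample pooled-variance t-test, right-tailed).
s_p² = [(20−1)·3.64² + (12−1)·3.97²]/(20+12−2) = 14.1704
t = (22.8 − 18.7)/√[14.1704·(1/20 + 1/12)] = 2.983
df = n₁ + n₂ − 2 = 30
p-value = P(T ≥ 2.983) ≈ 0.0028
Since p ≈ 0.0028 < α = 0.1, reject H0; the evidence is statistically significant.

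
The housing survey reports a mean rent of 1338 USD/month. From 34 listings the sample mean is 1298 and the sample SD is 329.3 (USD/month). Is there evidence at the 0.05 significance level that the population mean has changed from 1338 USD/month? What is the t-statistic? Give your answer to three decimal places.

-0.708

H0: μ = 1338; H1: μ ≠ 1338 (one-sample t-test, two-sided).
t = (x̄ − μ₀)/(s/√n) = (1298 − 1338)/(329.3/√34) = -0.708
df = n − 1 = 33
Two-sided p-value ≈ 0.484
Since p ≈ 0.484 > α = 0.05, fail to reject H0; the data do not provide sufficient evidence against H0.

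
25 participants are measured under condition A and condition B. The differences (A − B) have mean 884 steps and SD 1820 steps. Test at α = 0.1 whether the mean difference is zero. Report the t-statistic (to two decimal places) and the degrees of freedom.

H0: μ_d = 0; H1: μ_d ≠ 0 (paired t-test on the differences, two-sided).
t = d̄/(s_d/√n) = 884/(1820/√25) = 2.43
df = n − 1 = 24
Two-sided p-value ≈ 0.0230
Since p ≈ 0.0230 < α = 0.1, reject H0; the evidence is statistically significant.

t = 2.43, df = 24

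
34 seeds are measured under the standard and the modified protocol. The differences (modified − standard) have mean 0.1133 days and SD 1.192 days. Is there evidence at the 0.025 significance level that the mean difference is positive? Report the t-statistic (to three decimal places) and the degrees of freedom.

H0: μ_d = 0; H1: μ_d > 0 (paired t-test on the differences, right-tailed).
t = d̄/(s_d/√n) = 0.1133/(1.192/√34) = 0.554
df = n − 1 = 33
p-value = P(T ≥ 0.554) ≈ 0.2916
Since p ≈ 0.2916 > α = 0.025, fail to reject H0; the data do not provide sufficient evidence against H0.

t = 0.554, df = 33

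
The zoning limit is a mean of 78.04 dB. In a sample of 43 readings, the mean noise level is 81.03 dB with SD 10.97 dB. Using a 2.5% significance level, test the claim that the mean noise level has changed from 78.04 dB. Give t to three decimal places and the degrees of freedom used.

t = 1.787, df = 42

H0: μ = 78.04; H1: μ ≠ 78.04 (one-sample t-test, two-sided).
t = (x̄ − μ₀)/(s/√n) = (81.03 − 78.04)/(10.97/√43) = 1.787
df = n − 1 = 42
Two-sided p-value ≈ 0.081
Since p ≈ 0.081 > α = 0.025, fail to reject H0; the data do not provide sufficient evidence against H0.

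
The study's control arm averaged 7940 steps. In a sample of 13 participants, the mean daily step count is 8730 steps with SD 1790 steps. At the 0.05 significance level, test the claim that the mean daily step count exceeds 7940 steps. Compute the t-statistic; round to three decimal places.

H0: μ = 7940; H1: μ > 7940 (one-sample t-test, right-tailed).
t = (x̄ − μ₀)/(s/√n) = (8730 − 7940)/(1790/√13) = 1.591
df = n − 1 = 12
p-value = P(T ≥ 1.591) ≈ 0.0688
Since p ≈ 0.0688 > α = 0.05, fail to reject H0; the data do not provide sufficient evidence against H0.

1.591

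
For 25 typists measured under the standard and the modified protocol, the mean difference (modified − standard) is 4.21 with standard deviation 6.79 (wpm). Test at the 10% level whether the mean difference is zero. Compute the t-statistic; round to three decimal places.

H0: μ_d = 0; H1: μ_d ≠ 0 (paired t-test on the differences, two-sided).
t = d̄/(s_d/√n) = 4.21/(6.79/√25) = 3.100
df = n − 1 = 24
Two-sided p-value ≈ 0.0049
Since p ≈ 0.0049 < α = 0.1, reject H0; the data support H1.

3.100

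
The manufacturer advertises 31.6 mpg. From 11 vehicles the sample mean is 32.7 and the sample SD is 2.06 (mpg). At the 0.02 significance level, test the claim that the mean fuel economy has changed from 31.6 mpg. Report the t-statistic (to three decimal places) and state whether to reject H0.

H0: μ = 31.6; H1: μ ≠ 31.6 (one-sample t-test, two-sided).
t = (x̄ − μ₀)/(s/√n) = (32.7 − 31.6)/(2.06/√11) = 1.771
df = n − 1 = 10
Two-sided p-value ≈ 0.107
Since p ≈ 0.107 > α = 0.02, fail to reject H0; the data do not provide sufficient evidence against H0.

t = 1.771; fail to reject H0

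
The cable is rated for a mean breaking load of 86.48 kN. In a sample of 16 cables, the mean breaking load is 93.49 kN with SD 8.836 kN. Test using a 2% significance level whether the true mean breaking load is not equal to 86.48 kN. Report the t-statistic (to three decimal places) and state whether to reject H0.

t = 3.173; reject H0

H0: μ = 86.48; H1: μ ≠ 86.48 (one-sample t-test, two-sided).
t = (x̄ − μ₀)/(s/√n) = (93.49 − 86.48)/(8.836/√16) = 3.173
df = n − 1 = 15
Two-sided p-value ≈ 0.006
Since p ≈ 0.006 < α = 0.02, reject H0; the data support H1.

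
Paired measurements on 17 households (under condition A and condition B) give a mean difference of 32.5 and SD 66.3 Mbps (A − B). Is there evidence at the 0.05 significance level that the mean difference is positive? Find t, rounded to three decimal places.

H0: μ_d = 0; H1: μ_d > 0 (paired t-test on the differences, right-tailed).
t = d̄/(s_d/√n) = 32.5/(66.3/√17) = 2.021
df = n − 1 = 16
p-value = P(T ≥ 2.021) ≈ 0.0302
Since p ≈ 0.0302 < α = 0.05, reject H0; the evidence is statistically significant.

2.021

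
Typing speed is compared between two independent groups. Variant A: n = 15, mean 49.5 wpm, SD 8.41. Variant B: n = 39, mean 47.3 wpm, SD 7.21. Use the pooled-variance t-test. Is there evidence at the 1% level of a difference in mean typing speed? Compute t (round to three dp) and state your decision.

Let group 1 = variant A, group 2 = variant B. H0: μ_1 = μ_2; H1: μ_1 ≠ μ_2 (two-sample pooled-variance t-test, two-sided).
s_p² = [(15−1)·8.41² + (39−1)·7.21²]/(15+39−2) = 57.0306
t = (49.5 − 47.3)/√[57.0306·(1/15 + 1/39)] = 0.959
df = n₁ + n₂ − 2 = 52
Two-sided p-value ≈ 0.3421
Since p ≈ 0.3421 > α = 0.01, fail to reject H0; the data do not provide sufficient evidence against H0.

t = 0.959; fail to reject H0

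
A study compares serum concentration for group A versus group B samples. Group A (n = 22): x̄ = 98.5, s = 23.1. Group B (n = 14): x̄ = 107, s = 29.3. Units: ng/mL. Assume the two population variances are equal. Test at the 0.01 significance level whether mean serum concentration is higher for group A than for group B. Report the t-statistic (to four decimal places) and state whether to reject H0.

Let group 1 = group A, group 2 = group B. H0: μ_1 = μ_2; H1: μ_1 > μ_2 (two-sample pooled-variance t-test, right-tailed).
s_p² = [(22−1)·23.1² + (14−1)·29.3²]/(22+14−2) = 657.829
t = (98.5 − 107)/√[657.829·(1/22 + 1/14)] = -0.9694
df = n₁ + n₂ − 2 = 34
p-value = P(T ≥ -0.9694) ≈ 0.830
Since p ≈ 0.830 > α = 0.01, fail to reject H0; the data do not provide sufficient evidence against H0.

t = -0.9694; fail to reject H0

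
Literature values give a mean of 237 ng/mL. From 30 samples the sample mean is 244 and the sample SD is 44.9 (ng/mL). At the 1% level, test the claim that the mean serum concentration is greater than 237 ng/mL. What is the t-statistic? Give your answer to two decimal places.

H0: μ = 237; H1: μ > 237 (one-sample t-test, right-tailed).
t = (x̄ − μ₀)/(s/√n) = (244 − 237)/(44.9/√30) = 0.85
df = n − 1 = 29
p-value = P(T ≥ 0.85) ≈ 0.200
Since p ≈ 0.200 > α = 0.01, fail to reject H0; the data do not provide sufficient evidence against H0.

0.85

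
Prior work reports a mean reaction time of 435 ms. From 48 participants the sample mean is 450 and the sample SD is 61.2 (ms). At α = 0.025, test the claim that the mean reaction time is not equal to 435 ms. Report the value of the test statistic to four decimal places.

H0: μ = 435; H1: μ ≠ 435 (one-sample t-test, two-sided).
t = (x̄ − μ₀)/(s/√n) = (450 − 435)/(61.2/√48) = 1.6981
df = n − 1 = 47
Two-sided p-value ≈ 0.0961
Since p ≈ 0.0961 > α = 0.025, fail to reject H0; the data do not provide sufficient evidence against H0.

1.6981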